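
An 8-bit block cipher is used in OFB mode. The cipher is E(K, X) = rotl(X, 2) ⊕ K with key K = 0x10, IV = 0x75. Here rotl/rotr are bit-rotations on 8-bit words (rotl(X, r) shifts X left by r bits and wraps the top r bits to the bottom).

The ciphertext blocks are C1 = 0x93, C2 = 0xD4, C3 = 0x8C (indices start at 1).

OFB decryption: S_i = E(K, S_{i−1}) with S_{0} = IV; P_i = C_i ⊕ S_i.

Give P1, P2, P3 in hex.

P1: S = E(K, 0x75) = 0xC5; 0x93 ⊕ 0xC5 = 0x56.
P2: S = E(K, 0xC5) = 0x07; 0xD4 ⊕ 0x07 = 0xD3.
P3: S = E(K, 0x07) = 0x0C; 0x8C ⊕ 0x0C = 0x80.

P1 = 0x56, P2 = 0xD3, P3 = 0x80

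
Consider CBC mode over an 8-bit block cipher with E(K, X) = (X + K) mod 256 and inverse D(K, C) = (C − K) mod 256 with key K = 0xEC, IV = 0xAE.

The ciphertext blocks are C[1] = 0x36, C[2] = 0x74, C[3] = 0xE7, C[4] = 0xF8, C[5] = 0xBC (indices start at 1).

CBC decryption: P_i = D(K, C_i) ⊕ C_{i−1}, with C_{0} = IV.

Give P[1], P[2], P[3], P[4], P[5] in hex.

P[1] = 0xE4, P[2] = 0xBE, P[3] = 0x8F, P[4] = 0xEB, P[5] = 0x28

P[1]: D(K, 0x36) = 0x4A; 0x4A ⊕ 0xAE = 0xE4.
P[2]: D(K, 0x74) = 0x88; 0x88 ⊕ 0x36 = 0xBE.
P[3]: D(K, 0xE7) = 0xFB; 0xFB ⊕ 0x74 = 0x8F.
P[4]: D(K, 0xF8) = 0x0C; 0x0C ⊕ 0xE7 = 0xEB.
P[5]: D(K, 0xBC) = 0xD0; 0xD0 ⊕ 0xF8 = 0x28.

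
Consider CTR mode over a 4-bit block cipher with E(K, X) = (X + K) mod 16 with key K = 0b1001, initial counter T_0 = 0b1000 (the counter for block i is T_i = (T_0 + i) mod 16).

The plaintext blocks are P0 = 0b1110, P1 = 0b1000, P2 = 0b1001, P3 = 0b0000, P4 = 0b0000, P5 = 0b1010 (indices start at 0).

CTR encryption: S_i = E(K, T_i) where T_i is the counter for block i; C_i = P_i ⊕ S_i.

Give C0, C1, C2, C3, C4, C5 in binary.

C0 = 0b1111, C1 = 0b1010, C2 = 0b1010, C3 = 0b0100, C4 = 0b0101, C5 = 0b1100

C0: T = 0b1000, S = E(K, T) = 0b0001; 0b1110 ⊕ 0b0001 = 0b1111.
C1: T = 0b1001, S = E(K, T) = 0b0010; 0b1000 ⊕ 0b0010 = 0b1010.
C2: T = 0b1010, S = E(K, T) = 0b0011; 0b1001 ⊕ 0b0011 = 0b1010.
C3: T = 0b1011, S = E(K, T) = 0b0100; 0b0000 ⊕ 0b0100 = 0b0100.
C4: T = 0b1100, S = E(K, T) = 0b0101; 0b0000 ⊕ 0b0101 = 0b0101.
C5: T = 0b1101, S = E(K, T) = 0b0110; 0b1010 ⊕ 0b0110 = 0b1100.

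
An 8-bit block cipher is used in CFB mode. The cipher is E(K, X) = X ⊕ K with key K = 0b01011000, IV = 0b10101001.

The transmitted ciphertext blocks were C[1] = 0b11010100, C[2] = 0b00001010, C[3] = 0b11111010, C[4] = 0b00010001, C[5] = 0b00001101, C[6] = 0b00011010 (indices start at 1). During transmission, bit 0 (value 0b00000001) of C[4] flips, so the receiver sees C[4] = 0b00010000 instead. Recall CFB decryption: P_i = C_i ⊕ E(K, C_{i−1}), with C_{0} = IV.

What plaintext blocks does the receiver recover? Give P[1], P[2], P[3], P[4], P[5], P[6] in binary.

P[1] = 0b00100101, P[2] = 0b10000110, P[3] = 0b10101000, P[4] = 0b10110010, P[5] = 0b01000101, P[6] = 0b01001111

Only C[4] changed, to 0b00010000. In CFB, a change in C_i flips the same bit in P_i and garbles P_{i+1}. Decrypting the received ciphertext:
P[1]: E(K, 0b10101001) = 0b11110001; 0b11010100 ⊕ 0b11110001 = 0b00100101.
P[2]: E(K, 0b11010100) = 0b10001100; 0b00001010 ⊕ 0b10001100 = 0b10000110.
P[3]: E(K, 0b00001010) = 0b01010010; 0b11111010 ⊕ 0b01010010 = 0b10101000.
P[4]: E(K, 0b11111010) = 0b10100010; 0b00010000 ⊕ 0b10100010 = 0b10110010.
P[5]: E(K, 0b00010000) = 0b01001000; 0b00001101 ⊕ 0b01001000 = 0b01000101.
P[6]: E(K, 0b00001101) = 0b01010101; 0b00011010 ⊕ 0b01010101 = 0b01001111.
Blocks that differ from the original plaintext: P[4], P[5].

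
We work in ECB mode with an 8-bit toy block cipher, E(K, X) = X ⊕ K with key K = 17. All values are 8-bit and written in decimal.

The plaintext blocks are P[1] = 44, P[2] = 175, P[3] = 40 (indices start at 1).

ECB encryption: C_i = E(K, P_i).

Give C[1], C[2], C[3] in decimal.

C[1]: E(K, 44) = 61.
C[2]: E(K, 175) = 190.
C[3]: E(K, 40) = 57.

C[1] = 61, C[2] = 190, C[3] = 57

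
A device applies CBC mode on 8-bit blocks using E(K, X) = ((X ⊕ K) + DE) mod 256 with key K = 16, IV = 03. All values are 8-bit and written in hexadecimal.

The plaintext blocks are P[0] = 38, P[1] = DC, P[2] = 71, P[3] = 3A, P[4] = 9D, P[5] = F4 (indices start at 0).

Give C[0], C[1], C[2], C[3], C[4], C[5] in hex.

CBC encryption: C_i = E(K, P_i ⊕ C_{i−1}), with C_{−1} = IV.
C[0]: P[0] ⊕ 03 = 3B; E(K, 3B) = 0B.
C[1]: P[1] ⊕ 0B = D7; E(K, D7) = 9F.
C[2]: P[2] ⊕ 9F = EE; E(K, EE) = D6.
C[3]: P[3] ⊕ D6 = EC; E(K, EC) = D8.
C[4]: P[4] ⊕ D8 = 45; E(K, 45) = 31.
C[5]: P[5] ⊕ 31 = C5; E(K, C5) = B1.

C[0] = 0B, C[1] = 9F, C[2] = D6, C[3] = D8, C[4] = 31, C[5] = B1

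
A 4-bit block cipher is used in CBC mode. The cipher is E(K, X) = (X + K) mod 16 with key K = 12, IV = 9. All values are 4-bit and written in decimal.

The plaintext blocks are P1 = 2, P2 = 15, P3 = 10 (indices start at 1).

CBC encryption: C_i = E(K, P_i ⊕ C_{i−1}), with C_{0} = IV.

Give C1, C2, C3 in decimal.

C1 = 7, C2 = 4, C3 = 10

C1: P1 ⊕ 9 = 11; E(K, 11) = 7.
C2: P2 ⊕ 7 = 8; E(K, 8) = 4.
C3: P3 ⊕ 4 = 14; E(K, 14) = 10.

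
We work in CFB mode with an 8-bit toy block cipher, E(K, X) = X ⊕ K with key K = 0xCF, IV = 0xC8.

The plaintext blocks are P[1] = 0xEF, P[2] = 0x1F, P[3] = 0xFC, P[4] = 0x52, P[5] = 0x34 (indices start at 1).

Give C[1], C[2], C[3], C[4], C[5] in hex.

C[1] = 0xE8, C[2] = 0x38, C[3] = 0x0B, C[4] = 0x96, C[5] = 0x6D

CFB encryption: C_i = P_i ⊕ E(K, C_{i−1}), with C_{0} = IV.
C[1]: E(K, 0xC8) = 0x07; 0xEF ⊕ 0x07 = 0xE8.
C[2]: E(K, 0xE8) = 0x27; 0x1F ⊕ 0x27 = 0x38.
C[3]: E(K, 0x38) = 0xF7; 0xFC ⊕ 0xF7 = 0x0B.
C[4]: E(K, 0x0B) = 0xC4; 0x52 ⊕ 0xC4 = 0x96.
C[5]: E(K, 0x96) = 0x59; 0x34 ⊕ 0x59 = 0x6D.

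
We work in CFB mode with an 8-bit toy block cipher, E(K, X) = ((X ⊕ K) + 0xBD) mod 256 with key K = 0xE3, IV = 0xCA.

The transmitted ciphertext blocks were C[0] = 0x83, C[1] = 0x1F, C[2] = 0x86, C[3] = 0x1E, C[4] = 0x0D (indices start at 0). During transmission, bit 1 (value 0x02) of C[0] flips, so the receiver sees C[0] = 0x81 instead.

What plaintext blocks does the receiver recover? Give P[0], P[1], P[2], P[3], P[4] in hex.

CFB decryption: P_i = C_i ⊕ E(K, C_{i−1}), with C_{−1} = IV.
Only C[0] changed, to 0x81. In CFB, a change in C_i flips the same bit in P_i and garbles P_{i+1}. Decrypting the received ciphertext:
P[0]: E(K, 0xCA) = 0xE6; 0x81 ⊕ 0xE6 = 0x67.
P[1]: E(K, 0x81) = 0x1F; 0x1F ⊕ 0x1F = 0x00.
P[2]: E(K, 0x1F) = 0xB9; 0x86 ⊕ 0xB9 = 0x3F.
P[3]: E(K, 0x86) = 0x22; 0x1E ⊕ 0x22 = 0x3C.
P[4]: E(K, 0x1E) = 0xBA; 0x0D ⊕ 0xBA = 0xB7.
Blocks that differ from the original plaintext: P[0], P[1].

P[0] = 0x67, P[1] = 0x00, P[2] = 0x3F, P[3] = 0x3C, P[4] = 0xB7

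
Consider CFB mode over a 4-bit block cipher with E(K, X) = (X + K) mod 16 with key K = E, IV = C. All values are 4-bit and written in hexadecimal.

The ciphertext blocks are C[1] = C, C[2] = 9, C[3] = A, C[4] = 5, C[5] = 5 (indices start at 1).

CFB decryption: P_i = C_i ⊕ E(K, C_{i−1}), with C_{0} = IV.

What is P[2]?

P[2] = 3

P[2]: E(K, C) = A; 9 ⊕ A = 3.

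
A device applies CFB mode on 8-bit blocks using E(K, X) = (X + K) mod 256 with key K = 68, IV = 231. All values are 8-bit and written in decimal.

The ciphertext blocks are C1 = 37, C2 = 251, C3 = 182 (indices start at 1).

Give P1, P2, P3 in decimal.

P1 = 14, P2 = 146, P3 = 137

CFB decryption: P_i = C_i ⊕ E(K, C_{i−1}), with C_{0} = IV.
P1: E(K, 231) = 43; 37 ⊕ 43 = 14.
P2: E(K, 37) = 105; 251 ⊕ 105 = 146.
P3: E(K, 251) = 63; 182 ⊕ 63 = 137.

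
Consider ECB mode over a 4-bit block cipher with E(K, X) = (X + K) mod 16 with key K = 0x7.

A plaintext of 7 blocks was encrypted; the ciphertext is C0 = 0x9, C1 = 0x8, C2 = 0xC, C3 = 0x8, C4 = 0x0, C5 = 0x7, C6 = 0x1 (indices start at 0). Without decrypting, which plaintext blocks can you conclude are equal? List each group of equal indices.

P1 = P3

ECB encrypts each block independently with the same key, so equal ciphertext blocks imply equal plaintext blocks.
C1 = C3 = 0x8, so P1 = P3.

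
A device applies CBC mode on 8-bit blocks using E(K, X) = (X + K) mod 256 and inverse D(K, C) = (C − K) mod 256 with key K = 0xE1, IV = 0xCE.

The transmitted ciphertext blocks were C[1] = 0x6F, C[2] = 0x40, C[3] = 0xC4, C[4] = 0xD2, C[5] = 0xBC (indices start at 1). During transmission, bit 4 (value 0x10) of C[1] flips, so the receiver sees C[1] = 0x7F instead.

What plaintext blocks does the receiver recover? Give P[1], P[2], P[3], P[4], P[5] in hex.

P[1] = 0x50, P[2] = 0x20, P[3] = 0xA3, P[4] = 0x35, P[5] = 0x09

CBC decryption: P_i = D(K, C_i) ⊕ C_{i−1}, with C_{0} = IV.
Only C[1] changed, to 0x7F. In CBC, a change in C_i garbles P_i and flips the same bit in P_{i+1}. Decrypting the received ciphertext:
P[1]: D(K, 0x7F) = 0x9E; 0x9E ⊕ 0xCE = 0x50.
P[2]: D(K, 0x40) = 0x5F; 0x5F ⊕ 0x7F = 0x20.
P[3]: D(K, 0xC4) = 0xE3; 0xE3 ⊕ 0x40 = 0xA3.
P[4]: D(K, 0xD2) = 0xF1; 0xF1 ⊕ 0xC4 = 0x35.
P[5]: D(K, 0xBC) = 0xDB; 0xDB ⊕ 0xD2 = 0x09.
Blocks that differ from the original plaintext: P[1], P[2].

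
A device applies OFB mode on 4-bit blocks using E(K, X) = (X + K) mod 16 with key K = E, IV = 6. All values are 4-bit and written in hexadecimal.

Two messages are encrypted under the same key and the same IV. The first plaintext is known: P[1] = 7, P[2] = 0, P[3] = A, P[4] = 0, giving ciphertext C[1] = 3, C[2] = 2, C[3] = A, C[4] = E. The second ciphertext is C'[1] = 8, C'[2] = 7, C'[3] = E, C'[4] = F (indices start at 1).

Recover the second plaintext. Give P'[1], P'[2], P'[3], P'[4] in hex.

In OFB with a reused IV, both messages share the same keystream S_i, so C_i ⊕ C'_i = P_i ⊕ P'_i and thus P'_i = P_i ⊕ C_i ⊕ C'_i.
P'[1]: 7 ⊕ 3 ⊕ 8 = C.
P'[2]: 0 ⊕ 2 ⊕ 7 = 5.
P'[3]: A ⊕ A ⊕ E = E.
P'[4]: 0 ⊕ E ⊕ F = 1.

P'[1] = C, P'[2] = 5, P'[3] = E, P'[4] = 1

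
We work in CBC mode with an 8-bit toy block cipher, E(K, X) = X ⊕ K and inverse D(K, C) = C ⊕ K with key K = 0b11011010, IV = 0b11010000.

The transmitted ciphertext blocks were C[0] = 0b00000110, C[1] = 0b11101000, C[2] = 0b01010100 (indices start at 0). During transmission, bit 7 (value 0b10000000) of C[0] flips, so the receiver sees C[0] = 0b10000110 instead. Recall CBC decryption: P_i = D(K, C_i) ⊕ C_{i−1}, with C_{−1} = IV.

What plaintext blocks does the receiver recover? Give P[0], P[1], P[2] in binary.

P[0] = 0b10001100, P[1] = 0b10110100, P[2] = 0b01100110

Only C[0] changed, to 0b10000110. In CBC, a change in C_i garbles P_i and flips the same bit in P_{i+1}. Decrypting the received ciphertext:
P[0]: D(K, 0b10000110) = 0b01011100; 0b01011100 ⊕ 0b11010000 = 0b10001100.
P[1]: D(K, 0b11101000) = 0b00110010; 0b00110010 ⊕ 0b10000110 = 0b10110100.
P[2]: D(K, 0b01010100) = 0b10001110; 0b10001110 ⊕ 0b11101000 = 0b01100110.
Blocks that differ from the original plaintext: P[0], P[1].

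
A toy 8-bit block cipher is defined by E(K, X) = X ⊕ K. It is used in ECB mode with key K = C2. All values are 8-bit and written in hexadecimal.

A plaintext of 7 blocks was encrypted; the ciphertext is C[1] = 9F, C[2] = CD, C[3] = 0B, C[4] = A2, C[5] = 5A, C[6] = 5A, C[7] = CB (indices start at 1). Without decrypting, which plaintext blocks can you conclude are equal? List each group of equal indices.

ECB encrypts each block independently with the same key, so equal ciphertext blocks imply equal plaintext blocks.
C[5] = C[6] = 5A, so P[5] = P[6].

P[5] = P[6]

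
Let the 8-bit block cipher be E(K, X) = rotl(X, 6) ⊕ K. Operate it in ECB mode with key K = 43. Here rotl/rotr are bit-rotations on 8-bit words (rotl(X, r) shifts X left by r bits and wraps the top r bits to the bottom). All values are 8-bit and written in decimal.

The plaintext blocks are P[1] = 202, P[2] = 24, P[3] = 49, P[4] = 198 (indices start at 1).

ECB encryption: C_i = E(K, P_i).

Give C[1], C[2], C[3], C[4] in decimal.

C[1]: E(K, 202) = 153.
C[2]: E(K, 24) = 45.
C[3]: E(K, 49) = 103.
C[4]: E(K, 198) = 154.

C[1] = 153, C[2] = 45, C[3] = 103, C[4] = 154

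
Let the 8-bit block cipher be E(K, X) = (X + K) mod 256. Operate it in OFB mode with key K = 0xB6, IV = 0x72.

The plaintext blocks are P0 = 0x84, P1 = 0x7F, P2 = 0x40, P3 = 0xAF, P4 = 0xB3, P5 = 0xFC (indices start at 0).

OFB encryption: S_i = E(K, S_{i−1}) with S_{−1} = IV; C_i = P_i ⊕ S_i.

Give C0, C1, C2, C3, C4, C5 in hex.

C0 = 0xAC, C1 = 0xA1, C2 = 0xD4, C3 = 0xE5, C4 = 0xB3, C5 = 0x4A

C0: S = E(K, 0x72) = 0x28; 0x84 ⊕ 0x28 = 0xAC.
C1: S = E(K, 0x28) = 0xDE; 0x7F ⊕ 0xDE = 0xA1.
C2: S = E(K, 0xDE) = 0x94; 0x40 ⊕ 0x94 = 0xD4.
C3: S = E(K, 0x94) = 0x4A; 0xAF ⊕ 0x4A = 0xE5.
C4: S = E(K, 0x4A) = 0x00; 0xB3 ⊕ 0x00 = 0xB3.
C5: S = E(K, 0x00) = 0xB6; 0xFC ⊕ 0xB6 = 0x4A.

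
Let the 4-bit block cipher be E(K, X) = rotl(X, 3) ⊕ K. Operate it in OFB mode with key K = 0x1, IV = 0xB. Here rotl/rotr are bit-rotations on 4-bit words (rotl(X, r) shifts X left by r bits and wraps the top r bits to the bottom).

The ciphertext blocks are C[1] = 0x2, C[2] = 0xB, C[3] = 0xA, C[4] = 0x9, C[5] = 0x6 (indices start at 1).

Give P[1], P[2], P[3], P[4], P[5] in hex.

P[1] = 0xE, P[2] = 0xC, P[3] = 0x0, P[4] = 0xD, P[5] = 0x5

OFB decryption: S_i = E(K, S_{i−1}) with S_{0} = IV; P_i = C_i ⊕ S_i.
P[1]: S = E(K, 0xB) = 0xC; 0x2 ⊕ 0xC = 0xE.
P[2]: S = E(K, 0xC) = 0x7; 0xB ⊕ 0x7 = 0xC.
P[3]: S = E(K, 0x7) = 0xA; 0xA ⊕ 0xA = 0x0.
P[4]: S = E(K, 0xA) = 0x4; 0x9 ⊕ 0x4 = 0xD.
P[5]: S = E(K, 0x4) = 0x3; 0x6 ⊕ 0x3 = 0x5.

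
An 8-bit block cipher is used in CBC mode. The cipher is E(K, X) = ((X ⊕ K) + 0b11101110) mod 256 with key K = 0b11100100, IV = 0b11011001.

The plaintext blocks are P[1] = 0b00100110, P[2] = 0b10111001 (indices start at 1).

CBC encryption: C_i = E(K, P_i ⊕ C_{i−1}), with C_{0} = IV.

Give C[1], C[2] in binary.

C[1] = 0b00001001, C[2] = 0b01000010

C[1]: P[1] ⊕ 0b11011001 = 0b11111111; E(K, 0b11111111) = 0b00001001.
C[2]: P[2] ⊕ 0b00001001 = 0b10110000; E(K, 0b10110000) = 0b01000010.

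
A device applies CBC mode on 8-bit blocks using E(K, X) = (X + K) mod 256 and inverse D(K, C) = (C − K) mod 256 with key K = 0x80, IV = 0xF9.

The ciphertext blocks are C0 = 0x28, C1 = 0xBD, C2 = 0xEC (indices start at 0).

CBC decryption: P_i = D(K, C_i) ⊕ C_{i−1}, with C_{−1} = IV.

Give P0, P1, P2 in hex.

P0 = 0x51, P1 = 0x15, P2 = 0xD1

P0: D(K, 0x28) = 0xA8; 0xA8 ⊕ 0xF9 = 0x51.
P1: D(K, 0xBD) = 0x3D; 0x3D ⊕ 0x28 = 0x15.
P2: D(K, 0xEC) = 0x6C; 0x6C ⊕ 0xBD = 0xD1.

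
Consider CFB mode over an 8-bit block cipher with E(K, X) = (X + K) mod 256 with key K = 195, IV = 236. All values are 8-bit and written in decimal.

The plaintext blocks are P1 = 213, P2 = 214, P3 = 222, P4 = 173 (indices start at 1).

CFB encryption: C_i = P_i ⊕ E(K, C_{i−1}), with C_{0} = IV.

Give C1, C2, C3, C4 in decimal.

C1: E(K, 236) = 175; 213 ⊕ 175 = 122.
C2: E(K, 122) = 61; 214 ⊕ 61 = 235.
C3: E(K, 235) = 174; 222 ⊕ 174 = 112.
C4: E(K, 112) = 51; 173 ⊕ 51 = 158.

C1 = 122, C2 = 235, C3 = 112, C4 = 158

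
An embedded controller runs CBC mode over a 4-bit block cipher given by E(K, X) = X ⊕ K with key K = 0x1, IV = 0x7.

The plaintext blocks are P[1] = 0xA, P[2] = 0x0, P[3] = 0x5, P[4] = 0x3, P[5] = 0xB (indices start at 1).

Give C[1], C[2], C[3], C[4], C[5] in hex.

C[1] = 0xC, C[2] = 0xD, C[3] = 0x9, C[4] = 0xB, C[5] = 0x1

CBC encryption: C_i = E(K, P_i ⊕ C_{i−1}), with C_{0} = IV.
C[1]: P[1] ⊕ 0x7 = 0xD; E(K, 0xD) = 0xC.
C[2]: P[2] ⊕ 0xC = 0xC; E(K, 0xC) = 0xD.
C[3]: P[3] ⊕ 0xD = 0x8; E(K, 0x8) = 0x9.
C[4]: P[4] ⊕ 0x9 = 0xA; E(K, 0xA) = 0xB.
C[5]: P[5] ⊕ 0xB = 0x0; E(K, 0x0) = 0x1.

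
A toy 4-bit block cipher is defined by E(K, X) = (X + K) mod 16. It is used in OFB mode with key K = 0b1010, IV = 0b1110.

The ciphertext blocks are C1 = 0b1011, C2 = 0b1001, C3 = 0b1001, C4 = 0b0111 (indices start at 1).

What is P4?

OFB decryption: S_i = E(K, S_{i−1}) with S_{0} = IV; P_i = C_i ⊕ S_i.
P1: S = E(K, 0b1110) = 0b1000; 0b1011 ⊕ 0b1000 = 0b0011.
P2: S = E(K, 0b1000) = 0b0010; 0b1001 ⊕ 0b0010 = 0b1011.
P3: S = E(K, 0b0010) = 0b1100; 0b1001 ⊕ 0b1100 = 0b0101.
P4: S = E(K, 0b1100) = 0b0110; 0b0111 ⊕ 0b0110 = 0b0001.

P4 = 0b0001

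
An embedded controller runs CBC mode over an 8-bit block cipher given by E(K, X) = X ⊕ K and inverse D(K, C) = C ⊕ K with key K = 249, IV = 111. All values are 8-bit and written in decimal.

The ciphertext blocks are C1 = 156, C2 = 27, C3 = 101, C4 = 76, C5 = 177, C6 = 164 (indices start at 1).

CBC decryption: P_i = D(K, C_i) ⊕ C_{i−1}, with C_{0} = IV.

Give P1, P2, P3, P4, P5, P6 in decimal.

P1: D(K, 156) = 101; 101 ⊕ 111 = 10.
P2: D(K, 27) = 226; 226 ⊕ 156 = 126.
P3: D(K, 101) = 156; 156 ⊕ 27 = 135.
P4: D(K, 76) = 181; 181 ⊕ 101 = 208.
P5: D(K, 177) = 72; 72 ⊕ 76 = 4.
P6: D(K, 164) = 93; 93 ⊕ 177 = 236.

P1 = 10, P2 = 126, P3 = 135, P4 = 208, P5 = 4, P6 = 236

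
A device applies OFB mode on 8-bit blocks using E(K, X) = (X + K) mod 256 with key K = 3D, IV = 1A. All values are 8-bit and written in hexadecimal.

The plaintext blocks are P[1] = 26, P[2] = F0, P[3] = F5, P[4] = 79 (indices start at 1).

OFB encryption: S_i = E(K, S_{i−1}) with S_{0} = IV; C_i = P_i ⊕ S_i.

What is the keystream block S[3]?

C[1]: S = E(K, 1A) = 57; 26 ⊕ 57 = 71.
C[2]: S = E(K, 57) = 94; F0 ⊕ 94 = 64.
C[3]: S = E(K, 94) = D1; F5 ⊕ D1 = 24.
So S[3] = D1.

D1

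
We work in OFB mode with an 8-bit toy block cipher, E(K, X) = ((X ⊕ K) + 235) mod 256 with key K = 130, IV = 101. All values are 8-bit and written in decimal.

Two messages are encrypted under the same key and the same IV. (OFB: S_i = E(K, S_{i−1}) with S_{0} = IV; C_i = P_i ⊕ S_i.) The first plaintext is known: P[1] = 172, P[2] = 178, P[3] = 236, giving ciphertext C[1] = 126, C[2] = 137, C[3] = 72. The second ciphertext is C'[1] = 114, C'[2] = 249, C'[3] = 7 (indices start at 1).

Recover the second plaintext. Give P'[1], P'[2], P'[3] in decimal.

P'[1] = 160, P'[2] = 194, P'[3] = 163

In OFB with a reused IV, both messages share the same keystream S_i, so C_i ⊕ C'_i = P_i ⊕ P'_i and thus P'_i = P_i ⊕ C_i ⊕ C'_i.
P'[1]: 172 ⊕ 126 ⊕ 114 = 160.
P'[2]: 178 ⊕ 137 ⊕ 249 = 194.
P'[3]: 236 ⊕ 72 ⊕ 7 = 163.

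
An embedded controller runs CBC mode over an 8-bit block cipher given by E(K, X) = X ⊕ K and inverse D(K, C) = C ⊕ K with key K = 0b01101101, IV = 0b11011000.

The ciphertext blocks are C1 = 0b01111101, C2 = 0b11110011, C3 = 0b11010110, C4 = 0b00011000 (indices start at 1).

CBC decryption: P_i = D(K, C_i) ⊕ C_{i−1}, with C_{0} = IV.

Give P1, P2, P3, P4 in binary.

P1 = 0b11001000, P2 = 0b11100011, P3 = 0b01001000, P4 = 0b10100011

P1: D(K, 0b01111101) = 0b00010000; 0b00010000 ⊕ 0b11011000 = 0b11001000.
P2: D(K, 0b11110011) = 0b10011110; 0b10011110 ⊕ 0b01111101 = 0b11100011.
P3: D(K, 0b11010110) = 0b10111011; 0b10111011 ⊕ 0b11110011 = 0b01001000.
P4: D(K, 0b00011000) = 0b01110101; 0b01110101 ⊕ 0b11010110 = 0b10100011.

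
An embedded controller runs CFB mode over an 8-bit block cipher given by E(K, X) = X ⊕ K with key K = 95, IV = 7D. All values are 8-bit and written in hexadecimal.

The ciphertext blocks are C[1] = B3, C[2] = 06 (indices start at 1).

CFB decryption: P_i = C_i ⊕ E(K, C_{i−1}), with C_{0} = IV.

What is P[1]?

P[1] = 5B

P[1]: E(K, 7D) = E8; B3 ⊕ E8 = 5B.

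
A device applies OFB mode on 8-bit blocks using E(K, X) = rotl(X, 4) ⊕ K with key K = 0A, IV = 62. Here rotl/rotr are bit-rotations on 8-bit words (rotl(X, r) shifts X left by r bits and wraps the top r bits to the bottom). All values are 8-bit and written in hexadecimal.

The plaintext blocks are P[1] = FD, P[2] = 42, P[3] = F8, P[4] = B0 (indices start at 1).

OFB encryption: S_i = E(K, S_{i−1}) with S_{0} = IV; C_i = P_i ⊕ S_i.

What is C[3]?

C[1]: S = E(K, 62) = 2C; FD ⊕ 2C = D1.
C[2]: S = E(K, 2C) = C8; 42 ⊕ C8 = 8A.
C[3]: S = E(K, C8) = 86; F8 ⊕ 86 = 7E.

C[3] = 7E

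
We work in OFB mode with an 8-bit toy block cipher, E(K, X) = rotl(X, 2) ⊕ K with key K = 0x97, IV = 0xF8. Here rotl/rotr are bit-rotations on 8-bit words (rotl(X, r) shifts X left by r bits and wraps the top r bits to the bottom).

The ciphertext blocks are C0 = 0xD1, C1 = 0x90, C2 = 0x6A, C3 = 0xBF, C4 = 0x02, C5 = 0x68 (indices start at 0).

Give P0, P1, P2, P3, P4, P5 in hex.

OFB decryption: S_i = E(K, S_{i−1}) with S_{−1} = IV; P_i = C_i ⊕ S_i.
P0: S = E(K, 0xF8) = 0x74; 0xD1 ⊕ 0x74 = 0xA5.
P1: S = E(K, 0x74) = 0x46; 0x90 ⊕ 0x46 = 0xD6.
P2: S = E(K, 0x46) = 0x8E; 0x6A ⊕ 0x8E = 0xE4.
P3: S = E(K, 0x8E) = 0xAD; 0xBF ⊕ 0xAD = 0x12.
P4: S = E(K, 0xAD) = 0x21; 0x02 ⊕ 0x21 = 0x23.
P5: S = E(K, 0x21) = 0x13; 0x68 ⊕ 0x13 = 0x7B.

P0 = 0xA5, P1 = 0xD6, P2 = 0xE4, P3 = 0x12, P4 = 0x23, P5 = 0x7B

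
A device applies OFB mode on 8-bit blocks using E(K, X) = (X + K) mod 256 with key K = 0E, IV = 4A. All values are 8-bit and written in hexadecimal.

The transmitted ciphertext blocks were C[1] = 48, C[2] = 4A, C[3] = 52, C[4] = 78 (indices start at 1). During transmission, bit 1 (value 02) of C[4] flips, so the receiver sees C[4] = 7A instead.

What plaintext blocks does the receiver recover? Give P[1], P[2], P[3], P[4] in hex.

OFB decryption: S_i = E(K, S_{i−1}) with S_{0} = IV; P_i = C_i ⊕ S_i.
Only C[4] changed, to 7A. In OFB, a change in C_i flips the same bit in P_i only; the keystream is unaffected. Decrypting the received ciphertext:
P[1]: S = E(K, 4A) = 58; 48 ⊕ 58 = 10.
P[2]: S = E(K, 58) = 66; 4A ⊕ 66 = 2C.
P[3]: S = E(K, 66) = 74; 52 ⊕ 74 = 26.
P[4]: S = E(K, 74) = 82; 7A ⊕ 82 = F8.
Blocks that differ from the original plaintext: P[4].

P[1] = 10, P[2] = 2C, P[3] = 26, P[4] = F8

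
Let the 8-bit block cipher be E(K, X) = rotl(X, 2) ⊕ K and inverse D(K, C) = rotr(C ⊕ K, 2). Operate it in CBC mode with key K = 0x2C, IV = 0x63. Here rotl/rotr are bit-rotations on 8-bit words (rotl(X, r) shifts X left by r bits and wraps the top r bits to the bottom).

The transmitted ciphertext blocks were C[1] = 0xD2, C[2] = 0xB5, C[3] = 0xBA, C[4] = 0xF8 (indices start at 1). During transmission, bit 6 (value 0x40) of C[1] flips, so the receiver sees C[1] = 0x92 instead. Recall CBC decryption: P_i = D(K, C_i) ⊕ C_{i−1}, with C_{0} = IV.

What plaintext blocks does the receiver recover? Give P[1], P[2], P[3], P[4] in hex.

P[1] = 0xCC, P[2] = 0xF4, P[3] = 0x10, P[4] = 0x8F

Only C[1] changed, to 0x92. In CBC, a change in C_i garbles P_i and flips the same bit in P_{i+1}. Decrypting the received ciphertext:
P[1]: D(K, 0x92) = 0xAF; 0xAF ⊕ 0x63 = 0xCC.
P[2]: D(K, 0xB5) = 0x66; 0x66 ⊕ 0x92 = 0xF4.
P[3]: D(K, 0xBA) = 0xA5; 0xA5 ⊕ 0xB5 = 0x10.
P[4]: D(K, 0xF8) = 0x35; 0x35 ⊕ 0xBA = 0x8F.
Blocks that differ from the original plaintext: P[1], P[2].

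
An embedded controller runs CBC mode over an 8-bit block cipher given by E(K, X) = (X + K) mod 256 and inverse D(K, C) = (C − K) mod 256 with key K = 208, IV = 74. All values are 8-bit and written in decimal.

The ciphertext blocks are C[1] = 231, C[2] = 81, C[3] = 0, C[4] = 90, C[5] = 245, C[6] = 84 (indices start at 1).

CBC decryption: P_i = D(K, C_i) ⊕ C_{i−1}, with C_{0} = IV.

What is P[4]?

P[4]: D(K, 90) = 138; 138 ⊕ 0 = 138.

P[4] = 138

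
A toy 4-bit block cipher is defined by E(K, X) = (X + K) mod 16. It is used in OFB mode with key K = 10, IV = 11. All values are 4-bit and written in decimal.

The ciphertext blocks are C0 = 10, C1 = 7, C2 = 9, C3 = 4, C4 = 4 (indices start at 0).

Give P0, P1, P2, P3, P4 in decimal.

OFB decryption: S_i = E(K, S_{i−1}) with S_{−1} = IV; P_i = C_i ⊕ S_i.
P0: S = E(K, 11) = 5; 10 ⊕ 5 = 15.
P1: S = E(K, 5) = 15; 7 ⊕ 15 = 8.
P2: S = E(K, 15) = 9; 9 ⊕ 9 = 0.
P3: S = E(K, 9) = 3; 4 ⊕ 3 = 7.
P4: S = E(K, 3) = 13; 4 ⊕ 13 = 9.

P0 = 15, P1 = 8, P2 = 0, P3 = 7, P4 = 9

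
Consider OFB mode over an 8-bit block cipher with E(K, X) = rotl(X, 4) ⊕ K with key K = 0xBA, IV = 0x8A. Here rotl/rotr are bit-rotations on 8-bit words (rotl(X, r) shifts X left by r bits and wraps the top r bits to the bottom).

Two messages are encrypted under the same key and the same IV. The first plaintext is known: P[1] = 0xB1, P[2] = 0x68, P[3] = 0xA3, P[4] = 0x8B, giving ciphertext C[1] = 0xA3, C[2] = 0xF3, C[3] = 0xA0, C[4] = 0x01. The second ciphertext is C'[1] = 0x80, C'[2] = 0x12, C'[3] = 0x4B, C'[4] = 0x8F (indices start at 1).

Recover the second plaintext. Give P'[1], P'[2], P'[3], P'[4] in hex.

In OFB with a reused IV, both messages share the same keystream S_i, so C_i ⊕ C'_i = P_i ⊕ P'_i and thus P'_i = P_i ⊕ C_i ⊕ C'_i.
P'[1]: 0xB1 ⊕ 0xA3 ⊕ 0x80 = 0x92.
P'[2]: 0x68 ⊕ 0xF3 ⊕ 0x12 = 0x89.
P'[3]: 0xA3 ⊕ 0xA0 ⊕ 0x4B = 0x48.
P'[4]: 0x8B ⊕ 0x01 ⊕ 0x8F = 0x05.

P'[1] = 0x92, P'[2] = 0x89, P'[3] = 0x48, P'[4] = 0x05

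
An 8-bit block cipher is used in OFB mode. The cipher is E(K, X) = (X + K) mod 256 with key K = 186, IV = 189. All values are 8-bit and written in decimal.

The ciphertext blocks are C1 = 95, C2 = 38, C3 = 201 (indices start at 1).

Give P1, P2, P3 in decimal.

P1 = 40, P2 = 23, P3 = 34

OFB decryption: S_i = E(K, S_{i−1}) with S_{0} = IV; P_i = C_i ⊕ S_i.
P1: S = E(K, 189) = 119; 95 ⊕ 119 = 40.
P2: S = E(K, 119) = 49; 38 ⊕ 49 = 23.
P3: S = E(K, 49) = 235; 201 ⊕ 235 = 34.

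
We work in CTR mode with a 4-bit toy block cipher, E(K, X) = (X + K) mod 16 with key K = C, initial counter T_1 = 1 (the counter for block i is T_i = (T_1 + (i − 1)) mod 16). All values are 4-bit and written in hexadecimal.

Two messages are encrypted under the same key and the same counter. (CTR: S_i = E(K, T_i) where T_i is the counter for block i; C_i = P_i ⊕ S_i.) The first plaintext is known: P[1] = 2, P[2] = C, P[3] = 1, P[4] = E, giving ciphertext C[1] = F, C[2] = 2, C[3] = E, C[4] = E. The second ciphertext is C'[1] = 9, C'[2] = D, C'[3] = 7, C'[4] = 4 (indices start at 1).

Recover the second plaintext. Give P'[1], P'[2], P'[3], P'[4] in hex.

P'[1] = 4, P'[2] = 3, P'[3] = 8, P'[4] = 4

In CTR with a reused counter, both messages share the same keystream S_i, so C_i ⊕ C'_i = P_i ⊕ P'_i and thus P'_i = P_i ⊕ C_i ⊕ C'_i.
P'[1]: 2 ⊕ F ⊕ 9 = 4.
P'[2]: C ⊕ 2 ⊕ D = 3.
P'[3]: 1 ⊕ E ⊕ 7 = 8.
P'[4]: E ⊕ E ⊕ 4 = 4.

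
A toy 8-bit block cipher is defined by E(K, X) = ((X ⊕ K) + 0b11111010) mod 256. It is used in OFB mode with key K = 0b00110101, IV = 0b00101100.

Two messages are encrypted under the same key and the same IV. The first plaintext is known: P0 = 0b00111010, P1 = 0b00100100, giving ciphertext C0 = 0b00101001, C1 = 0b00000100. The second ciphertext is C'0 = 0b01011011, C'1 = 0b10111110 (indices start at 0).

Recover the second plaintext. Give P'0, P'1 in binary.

P'0 = 0b01001000, P'1 = 0b10011110

In OFB with a reused IV, both messages share the same keystream S_i, so C_i ⊕ C'_i = P_i ⊕ P'_i and thus P'_i = P_i ⊕ C_i ⊕ C'_i.
P'0: 0b00111010 ⊕ 0b00101001 ⊕ 0b01011011 = 0b01001000.
P'1: 0b00100100 ⊕ 0b00000100 ⊕ 0b10111110 = 0b10011110.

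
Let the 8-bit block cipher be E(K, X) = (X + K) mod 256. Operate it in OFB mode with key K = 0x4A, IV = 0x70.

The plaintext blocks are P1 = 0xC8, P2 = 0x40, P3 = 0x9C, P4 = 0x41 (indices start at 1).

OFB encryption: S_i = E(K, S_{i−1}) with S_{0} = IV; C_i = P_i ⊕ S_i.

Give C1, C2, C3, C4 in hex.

C1 = 0x72, C2 = 0x44, C3 = 0xD2, C4 = 0xD9

C1: S = E(K, 0x70) = 0xBA; 0xC8 ⊕ 0xBA = 0x72.
C2: S = E(K, 0xBA) = 0x04; 0x40 ⊕ 0x04 = 0x44.
C3: S = E(K, 0x04) = 0x4E; 0x9C ⊕ 0x4E = 0xD2.
C4: S = E(K, 0x4E) = 0x98; 0x41 ⊕ 0x98 = 0xD9.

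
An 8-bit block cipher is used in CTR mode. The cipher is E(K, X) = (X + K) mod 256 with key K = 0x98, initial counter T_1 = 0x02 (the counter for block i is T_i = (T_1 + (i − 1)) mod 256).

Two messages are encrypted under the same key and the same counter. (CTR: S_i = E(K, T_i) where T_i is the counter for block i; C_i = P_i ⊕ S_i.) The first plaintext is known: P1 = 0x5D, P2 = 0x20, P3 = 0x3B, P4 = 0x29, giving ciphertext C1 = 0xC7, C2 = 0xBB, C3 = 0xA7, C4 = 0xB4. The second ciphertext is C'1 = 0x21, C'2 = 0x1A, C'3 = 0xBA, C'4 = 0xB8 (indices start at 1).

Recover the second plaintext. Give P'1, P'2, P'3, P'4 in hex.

P'1 = 0xBB, P'2 = 0x81, P'3 = 0x26, P'4 = 0x25

In CTR with a reused counter, both messages share the same keystream S_i, so C_i ⊕ C'_i = P_i ⊕ P'_i and thus P'_i = P_i ⊕ C_i ⊕ C'_i.
P'1: 0x5D ⊕ 0xC7 ⊕ 0x21 = 0xBB.
P'2: 0x20 ⊕ 0xBB ⊕ 0x1A = 0x81.
P'3: 0x3B ⊕ 0xA7 ⊕ 0xBA = 0x26.
P'4: 0x29 ⊕ 0xB4 ⊕ 0xB8 = 0x25.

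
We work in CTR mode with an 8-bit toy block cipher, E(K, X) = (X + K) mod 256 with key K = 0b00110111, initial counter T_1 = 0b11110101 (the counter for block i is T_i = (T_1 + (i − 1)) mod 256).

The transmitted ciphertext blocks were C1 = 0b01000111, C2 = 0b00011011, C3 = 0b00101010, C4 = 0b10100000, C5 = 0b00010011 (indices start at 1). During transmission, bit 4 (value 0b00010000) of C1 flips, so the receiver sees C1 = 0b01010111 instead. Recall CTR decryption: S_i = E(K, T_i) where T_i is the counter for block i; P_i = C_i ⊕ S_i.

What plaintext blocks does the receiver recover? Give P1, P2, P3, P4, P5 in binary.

P1 = 0b01111011, P2 = 0b00110110, P3 = 0b00000100, P4 = 0b10001111, P5 = 0b00100011

Only C1 changed, to 0b01010111. In CTR, a change in C_i flips the same bit in P_i only; the keystream is unaffected. Decrypting the received ciphertext:
P1: T = 0b11110101, S = E(K, T) = 0b00101100; 0b01010111 ⊕ 0b00101100 = 0b01111011.
P2: T = 0b11110110, S = E(K, T) = 0b00101101; 0b00011011 ⊕ 0b00101101 = 0b00110110.
P3: T = 0b11110111, S = E(K, T) = 0b00101110; 0b00101010 ⊕ 0b00101110 = 0b00000100.
P4: T = 0b11111000, S = E(K, T) = 0b00101111; 0b10100000 ⊕ 0b00101111 = 0b10001111.
P5: T = 0b11111001, S = E(K, T) = 0b00110000; 0b00010011 ⊕ 0b00110000 = 0b00100011.
Blocks that differ from the original plaintext: P1.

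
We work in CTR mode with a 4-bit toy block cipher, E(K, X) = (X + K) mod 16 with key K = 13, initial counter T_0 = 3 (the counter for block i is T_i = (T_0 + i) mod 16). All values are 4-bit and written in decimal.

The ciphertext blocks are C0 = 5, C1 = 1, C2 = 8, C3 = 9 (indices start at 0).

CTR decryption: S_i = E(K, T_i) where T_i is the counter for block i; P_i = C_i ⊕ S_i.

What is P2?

P2 = 10

P2: T = 5, S = E(K, T) = 2; 8 ⊕ 2 = 10.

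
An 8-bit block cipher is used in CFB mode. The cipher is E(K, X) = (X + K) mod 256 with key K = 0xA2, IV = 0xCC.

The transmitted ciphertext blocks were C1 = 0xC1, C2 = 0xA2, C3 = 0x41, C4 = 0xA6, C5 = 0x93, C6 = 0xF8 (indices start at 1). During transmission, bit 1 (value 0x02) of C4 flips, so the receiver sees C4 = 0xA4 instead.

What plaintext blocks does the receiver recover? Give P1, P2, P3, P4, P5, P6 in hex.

CFB decryption: P_i = C_i ⊕ E(K, C_{i−1}), with C_{0} = IV.
Only C4 changed, to 0xA4. In CFB, a change in C_i flips the same bit in P_i and garbles P_{i+1}. Decrypting the received ciphertext:
P1: E(K, 0xCC) = 0x6E; 0xC1 ⊕ 0x6E = 0xAF.
P2: E(K, 0xC1) = 0x63; 0xA2 ⊕ 0x63 = 0xC1.
P3: E(K, 0xA2) = 0x44; 0x41 ⊕ 0x44 = 0x05.
P4: E(K, 0x41) = 0xE3; 0xA4 ⊕ 0xE3 = 0x47.
P5: E(K, 0xA4) = 0x46; 0x93 ⊕ 0x46 = 0xD5.
P6: E(K, 0x93) = 0x35; 0xF8 ⊕ 0x35 = 0xCD.
Blocks that differ from the original plaintext: P4, P5.

P1 = 0xAF, P2 = 0xC1, P3 = 0x05, P4 = 0x47, P5 = 0xD5, P6 = 0xCD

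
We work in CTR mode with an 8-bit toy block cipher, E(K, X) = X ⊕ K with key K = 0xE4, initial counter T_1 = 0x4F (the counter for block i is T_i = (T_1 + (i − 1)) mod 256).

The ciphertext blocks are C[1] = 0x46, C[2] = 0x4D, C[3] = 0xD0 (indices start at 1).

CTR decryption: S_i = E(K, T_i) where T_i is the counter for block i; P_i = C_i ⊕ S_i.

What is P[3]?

P[3] = 0x65

P[3]: T = 0x51, S = E(K, T) = 0xB5; 0xD0 ⊕ 0xB5 = 0x65.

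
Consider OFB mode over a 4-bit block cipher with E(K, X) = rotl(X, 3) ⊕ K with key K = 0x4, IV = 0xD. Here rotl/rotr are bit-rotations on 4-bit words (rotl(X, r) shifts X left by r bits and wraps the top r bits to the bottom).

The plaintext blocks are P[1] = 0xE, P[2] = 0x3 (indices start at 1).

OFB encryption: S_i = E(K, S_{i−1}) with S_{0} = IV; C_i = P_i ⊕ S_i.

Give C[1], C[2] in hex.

C[1] = 0x4, C[2] = 0x2

C[1]: S = E(K, 0xD) = 0xA; 0xE ⊕ 0xA = 0x4.
C[2]: S = E(K, 0xA) = 0x1; 0x3 ⊕ 0x1 = 0x2.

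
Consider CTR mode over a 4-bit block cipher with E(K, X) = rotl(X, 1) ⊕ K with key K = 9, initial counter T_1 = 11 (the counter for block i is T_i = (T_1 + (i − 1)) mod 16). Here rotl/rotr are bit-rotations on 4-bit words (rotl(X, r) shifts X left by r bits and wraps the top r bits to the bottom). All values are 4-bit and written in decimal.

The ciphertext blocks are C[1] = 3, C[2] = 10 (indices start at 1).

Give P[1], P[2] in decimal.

P[1] = 13, P[2] = 10

CTR decryption: S_i = E(K, T_i) where T_i is the counter for block i; P_i = C_i ⊕ S_i.
P[1]: T = 11, S = E(K, T) = 14; 3 ⊕ 14 = 13.
P[2]: T = 12, S = E(K, T) = 0; 10 ⊕ 0 = 10.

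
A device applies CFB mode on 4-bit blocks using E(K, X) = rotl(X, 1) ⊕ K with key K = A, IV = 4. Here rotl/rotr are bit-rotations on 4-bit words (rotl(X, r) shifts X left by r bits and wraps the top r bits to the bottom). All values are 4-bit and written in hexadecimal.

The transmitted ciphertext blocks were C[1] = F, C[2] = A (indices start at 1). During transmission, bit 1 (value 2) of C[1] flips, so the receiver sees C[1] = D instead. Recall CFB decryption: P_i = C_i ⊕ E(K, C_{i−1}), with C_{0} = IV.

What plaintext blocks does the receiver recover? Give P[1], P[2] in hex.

Only C[1] changed, to D. In CFB, a change in C_i flips the same bit in P_i and garbles P_{i+1}. Decrypting the received ciphertext:
P[1]: E(K, 4) = 2; D ⊕ 2 = F.
P[2]: E(K, D) = 1; A ⊕ 1 = B.
Blocks that differ from the original plaintext: P[1], P[2].

P[1] = F, P[2] = B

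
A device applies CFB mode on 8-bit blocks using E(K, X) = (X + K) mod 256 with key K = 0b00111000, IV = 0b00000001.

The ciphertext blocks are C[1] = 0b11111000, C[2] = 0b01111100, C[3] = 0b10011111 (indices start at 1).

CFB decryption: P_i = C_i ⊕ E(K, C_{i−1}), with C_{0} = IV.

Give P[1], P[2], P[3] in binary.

P[1] = 0b11000001, P[2] = 0b01001100, P[3] = 0b00101011

P[1]: E(K, 0b00000001) = 0b00111001; 0b11111000 ⊕ 0b00111001 = 0b11000001.
P[2]: E(K, 0b11111000) = 0b00110000; 0b01111100 ⊕ 0b00110000 = 0b01001100.
P[3]: E(K, 0b01111100) = 0b10110100; 0b10011111 ⊕ 0b10110100 = 0b00101011.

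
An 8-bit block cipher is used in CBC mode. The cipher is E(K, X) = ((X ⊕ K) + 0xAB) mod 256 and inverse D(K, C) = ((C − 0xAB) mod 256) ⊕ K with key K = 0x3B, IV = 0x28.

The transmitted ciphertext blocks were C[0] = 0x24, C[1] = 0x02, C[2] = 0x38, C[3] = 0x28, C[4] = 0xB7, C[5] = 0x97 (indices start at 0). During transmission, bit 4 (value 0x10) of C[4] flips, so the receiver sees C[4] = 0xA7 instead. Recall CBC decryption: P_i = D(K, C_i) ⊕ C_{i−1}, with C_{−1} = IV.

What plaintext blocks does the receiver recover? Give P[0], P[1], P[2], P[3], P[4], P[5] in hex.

P[0] = 0x6A, P[1] = 0x48, P[2] = 0xB4, P[3] = 0x7E, P[4] = 0xEF, P[5] = 0x70

Only C[4] changed, to 0xA7. In CBC, a change in C_i garbles P_i and flips the same bit in P_{i+1}. Decrypting the received ciphertext:
P[0]: D(K, 0x24) = 0x42; 0x42 ⊕ 0x28 = 0x6A.
P[1]: D(K, 0x02) = 0x6C; 0x6C ⊕ 0x24 = 0x48.
P[2]: D(K, 0x38) = 0xB6; 0xB6 ⊕ 0x02 = 0xB4.
P[3]: D(K, 0x28) = 0x46; 0x46 ⊕ 0x38 = 0x7E.
P[4]: D(K, 0xA7) = 0xC7; 0xC7 ⊕ 0x28 = 0xEF.
P[5]: D(K, 0x97) = 0xD7; 0xD7 ⊕ 0xA7 = 0x70.
Blocks that differ from the original plaintext: P[4], P[5].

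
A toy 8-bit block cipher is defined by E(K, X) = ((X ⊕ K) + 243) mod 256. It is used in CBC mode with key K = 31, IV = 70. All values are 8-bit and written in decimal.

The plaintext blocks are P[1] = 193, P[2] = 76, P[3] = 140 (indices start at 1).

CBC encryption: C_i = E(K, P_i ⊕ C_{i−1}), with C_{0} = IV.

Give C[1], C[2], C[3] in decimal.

C[1]: P[1] ⊕ 70 = 135; E(K, 135) = 139.
C[2]: P[2] ⊕ 139 = 199; E(K, 199) = 203.
C[3]: P[3] ⊕ 203 = 71; E(K, 71) = 75.

C[1] = 139, C[2] = 203, C[3] = 75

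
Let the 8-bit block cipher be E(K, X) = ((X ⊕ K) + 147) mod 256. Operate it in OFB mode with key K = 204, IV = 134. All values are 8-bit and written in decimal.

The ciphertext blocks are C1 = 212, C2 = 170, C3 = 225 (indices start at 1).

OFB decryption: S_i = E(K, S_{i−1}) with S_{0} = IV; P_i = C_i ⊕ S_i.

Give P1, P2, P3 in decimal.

P1: S = E(K, 134) = 221; 212 ⊕ 221 = 9.
P2: S = E(K, 221) = 164; 170 ⊕ 164 = 14.
P3: S = E(K, 164) = 251; 225 ⊕ 251 = 26.

P1 = 9, P2 = 14, P3 = 26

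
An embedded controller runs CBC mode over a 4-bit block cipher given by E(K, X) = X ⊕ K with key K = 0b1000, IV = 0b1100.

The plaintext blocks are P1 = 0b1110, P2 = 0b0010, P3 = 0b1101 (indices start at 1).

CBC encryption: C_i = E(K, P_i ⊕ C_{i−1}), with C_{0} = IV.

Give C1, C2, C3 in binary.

C1: P1 ⊕ 0b1100 = 0b0010; E(K, 0b0010) = 0b1010.
C2: P2 ⊕ 0b1010 = 0b1000; E(K, 0b1000) = 0b0000.
C3: P3 ⊕ 0b0000 = 0b1101; E(K, 0b1101) = 0b0101.

C1 = 0b1010, C2 = 0b0000, C3 = 0b0101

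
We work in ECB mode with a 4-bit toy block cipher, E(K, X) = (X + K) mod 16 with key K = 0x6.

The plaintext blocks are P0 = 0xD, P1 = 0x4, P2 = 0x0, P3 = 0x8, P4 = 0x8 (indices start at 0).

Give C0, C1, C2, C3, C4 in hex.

ECB encryption: C_i = E(K, P_i).
C0: E(K, 0xD) = 0x3.
C1: E(K, 0x4) = 0xA.
C2: E(K, 0x0) = 0x6.
C3: E(K, 0x8) = 0xE.
C4: E(K, 0x8) = 0xE.

C0 = 0x3, C1 = 0xA, C2 = 0x6, C3 = 0xE, C4 = 0xE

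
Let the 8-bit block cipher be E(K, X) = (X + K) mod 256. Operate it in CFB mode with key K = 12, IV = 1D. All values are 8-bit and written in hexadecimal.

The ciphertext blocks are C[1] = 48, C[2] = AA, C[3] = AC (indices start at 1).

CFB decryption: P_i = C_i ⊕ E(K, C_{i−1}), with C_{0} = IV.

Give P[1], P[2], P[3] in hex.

P[1]: E(K, 1D) = 2F; 48 ⊕ 2F = 67.
P[2]: E(K, 48) = 5A; AA ⊕ 5A = F0.
P[3]: E(K, AA) = BC; AC ⊕ BC = 10.

P[1] = 67, P[2] = F0, P[3] = 10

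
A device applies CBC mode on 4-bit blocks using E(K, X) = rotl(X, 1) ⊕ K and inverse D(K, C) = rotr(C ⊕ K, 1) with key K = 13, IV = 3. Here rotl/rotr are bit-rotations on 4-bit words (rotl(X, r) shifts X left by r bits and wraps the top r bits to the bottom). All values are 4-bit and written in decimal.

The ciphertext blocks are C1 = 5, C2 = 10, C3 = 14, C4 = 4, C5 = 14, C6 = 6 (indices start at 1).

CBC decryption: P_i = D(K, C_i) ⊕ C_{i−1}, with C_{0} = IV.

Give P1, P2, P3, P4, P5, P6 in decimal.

P1: D(K, 5) = 4; 4 ⊕ 3 = 7.
P2: D(K, 10) = 11; 11 ⊕ 5 = 14.
P3: D(K, 14) = 9; 9 ⊕ 10 = 3.
P4: D(K, 4) = 12; 12 ⊕ 14 = 2.
P5: D(K, 14) = 9; 9 ⊕ 4 = 13.
P6: D(K, 6) = 13; 13 ⊕ 14 = 3.

P1 = 7, P2 = 14, P3 = 3, P4 = 2, P5 = 13, P6 = 3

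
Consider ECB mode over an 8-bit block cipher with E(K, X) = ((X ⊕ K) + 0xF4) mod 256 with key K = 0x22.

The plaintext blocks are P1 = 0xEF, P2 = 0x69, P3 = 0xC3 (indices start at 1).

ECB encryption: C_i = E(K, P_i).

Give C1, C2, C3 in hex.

C1: E(K, 0xEF) = 0xC1.
C2: E(K, 0x69) = 0x3F.
C3: E(K, 0xC3) = 0xD5.

C1 = 0xC1, C2 = 0x3F, C3 = 0xD5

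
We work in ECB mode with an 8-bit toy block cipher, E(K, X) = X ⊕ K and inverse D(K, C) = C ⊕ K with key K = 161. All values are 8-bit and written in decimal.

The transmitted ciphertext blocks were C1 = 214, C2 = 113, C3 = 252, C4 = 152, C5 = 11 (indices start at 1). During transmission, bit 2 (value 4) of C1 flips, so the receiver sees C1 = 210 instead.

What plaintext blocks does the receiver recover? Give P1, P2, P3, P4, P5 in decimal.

ECB decryption: P_i = D(K, C_i).
Only C1 changed, to 210. In ECB, a change in C_i affects only P_i. Decrypting the received ciphertext:
P1: D(K, 210) = 115.
P2: D(K, 113) = 208.
P3: D(K, 252) = 93.
P4: D(K, 152) = 57.
P5: D(K, 11) = 170.
Blocks that differ from the original plaintext: P1.

P1 = 115, P2 = 208, P3 = 93, P4 = 57, P5 = 170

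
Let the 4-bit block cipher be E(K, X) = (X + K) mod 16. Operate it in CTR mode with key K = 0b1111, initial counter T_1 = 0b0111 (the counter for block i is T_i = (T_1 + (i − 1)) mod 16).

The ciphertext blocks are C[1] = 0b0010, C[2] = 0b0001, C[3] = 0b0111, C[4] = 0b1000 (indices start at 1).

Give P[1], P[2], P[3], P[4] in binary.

P[1] = 0b0100, P[2] = 0b0110, P[3] = 0b1111, P[4] = 0b0001

CTR decryption: S_i = E(K, T_i) where T_i is the counter for block i; P_i = C_i ⊕ S_i.
P[1]: T = 0b0111, S = E(K, T) = 0b0110; 0b0010 ⊕ 0b0110 = 0b0100.
P[2]: T = 0b1000, S = E(K, T) = 0b0111; 0b0001 ⊕ 0b0111 = 0b0110.
P[3]: T = 0b1001, S = E(K, T) = 0b1000; 0b0111 ⊕ 0b1000 = 0b1111.
P[4]: T = 0b1010, S = E(K, T) = 0b1001; 0b1000 ⊕ 0b1001 = 0b0001.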